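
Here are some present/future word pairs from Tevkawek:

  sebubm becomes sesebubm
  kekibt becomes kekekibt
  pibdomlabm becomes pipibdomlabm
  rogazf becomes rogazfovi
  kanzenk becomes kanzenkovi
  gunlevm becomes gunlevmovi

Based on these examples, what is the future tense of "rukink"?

rukinkovi

sebubm and gunlevm both end in -m yet inflect differently (sesebubm, gunlevmovi), so the final letter is not what conditions the rule; the second-to-last letter is.
"rukink" has second-to-last letter 'n'. The one such stem in the data (kanzenk → kanzenkovi) adds -ovi, so the same rule applies.
The other pattern: stems whose second-to-last letter is 'b' repeat the first consonant+vowel as a prefix.
So rukink → rukinkovi.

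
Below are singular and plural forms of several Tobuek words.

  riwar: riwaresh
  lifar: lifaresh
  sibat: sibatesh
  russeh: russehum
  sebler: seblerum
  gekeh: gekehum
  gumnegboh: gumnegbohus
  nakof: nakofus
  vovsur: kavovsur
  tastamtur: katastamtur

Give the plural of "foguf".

kafoguf

riwar and sebler both end in -r yet inflect differently (riwaresh, seblerum), so the final letter is not what conditions the rule; the last vowel is.
"foguf" has last vowel 'u'. The stems whose last vowel is 'u' (vovsur → kavovsur, tastamtur → katastamtur) add the prefix ka-.
The other patterns: stems whose last vowel is 'a' add -esh; stems whose last vowel is 'e' add -um; stems whose last vowel is 'o' add -us.
So foguf → kafoguf.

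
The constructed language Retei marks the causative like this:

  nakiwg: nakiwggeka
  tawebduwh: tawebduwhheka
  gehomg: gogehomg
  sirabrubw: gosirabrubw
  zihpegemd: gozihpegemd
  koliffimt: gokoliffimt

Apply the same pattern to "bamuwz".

bamuwzzeka

nakiwg and gehomg both end in -g yet inflect differently (nakiwggeka, gogehomg), so the final letter is not what conditions the rule; the second-to-last letter is.
"bamuwz" has second-to-last letter 'w'. The stems whose second-to-last letter is 'w' (nakiwg → nakiwggeka, tawebduwh → tawebduwhheka) double the final consonant and add -eka.
The other pattern: stems whose second-to-last letter is 'b' or 'm' add the prefix go-.
So bamuwz → bamuwzzeka.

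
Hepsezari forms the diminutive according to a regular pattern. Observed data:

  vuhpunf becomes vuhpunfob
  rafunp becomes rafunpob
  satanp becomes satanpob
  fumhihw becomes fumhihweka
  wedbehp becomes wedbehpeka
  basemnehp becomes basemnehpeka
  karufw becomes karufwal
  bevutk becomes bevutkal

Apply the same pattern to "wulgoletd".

"wulgoletd" has second-to-last letter 't'. The one such stem in the data (bevutk → bevutkal) adds -al, so the same rule applies.
So wulgoletd → wulgoletdal.

wulgoletdal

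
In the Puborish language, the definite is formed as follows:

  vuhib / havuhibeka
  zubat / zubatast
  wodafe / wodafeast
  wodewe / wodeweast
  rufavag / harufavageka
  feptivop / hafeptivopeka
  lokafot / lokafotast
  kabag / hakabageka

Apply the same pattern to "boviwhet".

zubat and kabag both have last vowel 'a' yet inflect differently (zubatast, hakabageka), so the last vowel is not what conditions the rule; the final letter is.
"boviwhet" ends in -t. The stems ending in -t (lokafot → lokafotast, zubat → zubatast) add -ast.
The other pattern: stems ending in -b, -g or -p add ha- … -eka around the stem.
So boviwhet → boviwhetast.

boviwhetast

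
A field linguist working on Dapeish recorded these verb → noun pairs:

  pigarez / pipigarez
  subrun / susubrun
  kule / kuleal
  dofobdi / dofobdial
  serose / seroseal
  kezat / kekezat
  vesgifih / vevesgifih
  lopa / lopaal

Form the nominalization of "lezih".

"lezih" ends in a consonant. The stems ending in a consonant (vesgifih → vevesgifih, kezat → kekezat, pigarez → pipigarez) repeat the first consonant+vowel as a prefix.
The other pattern: stems ending in a vowel add -al.
So lezih → lelezih.

lelezih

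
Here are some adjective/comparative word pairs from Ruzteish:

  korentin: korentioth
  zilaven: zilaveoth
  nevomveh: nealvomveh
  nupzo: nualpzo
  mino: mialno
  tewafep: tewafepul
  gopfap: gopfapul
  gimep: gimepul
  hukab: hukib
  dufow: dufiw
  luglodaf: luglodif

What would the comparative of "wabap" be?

zilaven and nevomveh both have last vowel 'e' yet inflect differently (zilaveoth, nealvomveh), so the last vowel is not what conditions the rule; the final letter is.
"wabap" ends in -p. The stems ending in -p (tewafep → tewafepul, gopfap → gopfapul, gimep → gimepul) add -ul.
The other patterns: stems ending in -n drop the final letter and add -oth; stems ending in -h or -o insert -al- after the first vowel; stems ending in -b, -f or -w change the last vowel to 'i'.
So wabap → wabapul.

wabapul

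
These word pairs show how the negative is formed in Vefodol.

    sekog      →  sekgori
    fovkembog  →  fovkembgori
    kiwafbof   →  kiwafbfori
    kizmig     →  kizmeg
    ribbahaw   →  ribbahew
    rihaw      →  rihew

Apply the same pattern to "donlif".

donlef

"donlif" has last vowel 'i'. The one such stem in the data (kizmig → kizmeg) changes the last vowel to 'e' (as do ribbahaw, rihaw), so the same rule applies.
The other pattern: stems whose last vowel is 'o' delete the last vowel and add -ori.
So donlif → donlef.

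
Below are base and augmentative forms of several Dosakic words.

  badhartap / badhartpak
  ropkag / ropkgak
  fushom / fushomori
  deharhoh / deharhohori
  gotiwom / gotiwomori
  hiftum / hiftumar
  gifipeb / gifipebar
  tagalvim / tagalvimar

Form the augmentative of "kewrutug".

kewrutugar

fushom and hiftum both end in -m yet inflect differently (fushomori, hiftumar), so the final letter is not what conditions the rule; the last vowel is.
"kewrutug" has last vowel 'u'. The one such stem in the data (hiftum → hiftumar) adds -ar, so the same rule applies.
So kewrutug → kewrutugar.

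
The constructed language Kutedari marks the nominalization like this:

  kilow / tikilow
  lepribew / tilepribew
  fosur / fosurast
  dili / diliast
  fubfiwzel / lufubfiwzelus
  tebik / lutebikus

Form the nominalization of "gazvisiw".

tigazvisiw

lepribew and fubfiwzel both have last vowel 'e' yet inflect differently (tilepribew, lufubfiwzelus), so the last vowel is not what conditions the rule; the final letter is.
"gazvisiw" ends in -w. The stems ending in -w (kilow → tikilow, lepribew → tilepribew) add the prefix ti-.
The other patterns: stems ending in -i or -r add -ast; stems ending in -k or -l add lu- … -us around the stem.
So gazvisiw → tigazvisiw.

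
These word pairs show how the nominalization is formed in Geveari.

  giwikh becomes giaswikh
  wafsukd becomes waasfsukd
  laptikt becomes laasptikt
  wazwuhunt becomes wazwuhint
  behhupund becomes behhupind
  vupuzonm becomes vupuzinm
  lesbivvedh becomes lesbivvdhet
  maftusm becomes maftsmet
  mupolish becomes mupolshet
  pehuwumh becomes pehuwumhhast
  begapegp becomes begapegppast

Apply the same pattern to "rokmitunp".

rokmitinp

laptikt and wazwuhunt both end in -t yet inflect differently (laasptikt, wazwuhint), so the final letter is not what conditions the rule; the second-to-last letter is.
"rokmitunp" has second-to-last letter 'n'. The stems whose second-to-last letter is 'n' (wazwuhunt → wazwuhint, behhupund → behhupind, vupuzonm → vupuzinm) change the last vowel to 'i'.
The other patterns: stems whose second-to-last letter is 'k' insert -as- after the first vowel; stems whose second-to-last letter is 'd' or 's' delete the last vowel and add -et; stems whose second-to-last letter is 'g' or 'm' double the final consonant and add -ast.
So rokmitunp → rokmitinp.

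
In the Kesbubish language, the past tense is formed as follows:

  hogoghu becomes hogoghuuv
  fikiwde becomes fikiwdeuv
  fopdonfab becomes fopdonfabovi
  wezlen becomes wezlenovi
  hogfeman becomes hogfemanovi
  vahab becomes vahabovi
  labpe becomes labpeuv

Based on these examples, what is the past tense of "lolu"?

labpe and wezlen both have last vowel 'e' yet inflect differently (labpeuv, wezlenovi), so the last vowel is not what conditions the rule; whether the stem ends in a vowel or a consonant is.
"lolu" ends in a vowel. The stems ending in a vowel (labpe → labpeuv, fikiwde → fikiwdeuv, hogoghu → hogoghuuv) add -uv.
The other pattern: stems ending in a consonant add -ovi.
So lolu → loluuv.

loluuv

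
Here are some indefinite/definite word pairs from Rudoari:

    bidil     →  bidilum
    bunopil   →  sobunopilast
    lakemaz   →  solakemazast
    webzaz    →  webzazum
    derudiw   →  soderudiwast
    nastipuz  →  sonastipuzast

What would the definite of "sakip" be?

sakipum

"sakip" has 2 vowels. The stems with 2 vowels (webzaz → webzazum, bidil → bidilum) add -um.
So sakip → sakipum.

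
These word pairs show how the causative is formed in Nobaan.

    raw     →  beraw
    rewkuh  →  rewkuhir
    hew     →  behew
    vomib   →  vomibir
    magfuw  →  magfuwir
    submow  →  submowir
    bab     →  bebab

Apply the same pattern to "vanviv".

raw and magfuw both end in -w yet inflect differently (beraw, magfuwir), so the final letter is not what conditions the rule; the number of vowels is.
"vanviv" has 2 vowels. The stems with 2 vowels (rewkuh → rewkuhir, magfuw → magfuwir, submow → submowir) add -ir.
So vanviv → vanvivir.

vanvivir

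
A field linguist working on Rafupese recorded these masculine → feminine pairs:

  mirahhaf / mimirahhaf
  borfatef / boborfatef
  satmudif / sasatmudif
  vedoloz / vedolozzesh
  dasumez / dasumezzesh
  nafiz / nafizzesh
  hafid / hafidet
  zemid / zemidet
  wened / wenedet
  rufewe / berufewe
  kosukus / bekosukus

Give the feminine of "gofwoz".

gofwozzesh

borfatef and dasumez both have last vowel 'e' yet inflect differently (boborfatef, dasumezzesh), so the last vowel is not what conditions the rule; the final letter is.
"gofwoz" ends in -z. The stems ending in -z (vedoloz → vedolozzesh, dasumez → dasumezzesh, nafiz → nafizzesh) double the final consonant and add -esh.
So gofwoz → gofwozzesh.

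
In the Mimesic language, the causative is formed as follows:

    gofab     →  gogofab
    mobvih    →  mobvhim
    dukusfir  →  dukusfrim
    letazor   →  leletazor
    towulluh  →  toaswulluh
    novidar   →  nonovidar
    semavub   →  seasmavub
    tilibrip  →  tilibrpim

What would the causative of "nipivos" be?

ninipivos

"nipivos" has last vowel 'o'. The one such stem in the data (letazor → leletazor) repeats the first consonant+vowel as a prefix (as do gofab, novidar), so the same rule applies.
The other patterns: stems whose last vowel is 'i' delete the last vowel and add -im; stems whose last vowel is 'u' insert -as- after the first vowel.
So nipivos → ninipivos.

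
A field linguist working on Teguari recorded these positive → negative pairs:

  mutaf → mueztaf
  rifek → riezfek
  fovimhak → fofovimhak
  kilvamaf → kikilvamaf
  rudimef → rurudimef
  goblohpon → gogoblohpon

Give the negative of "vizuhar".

vivizuhar

rifek and fovimhak both end in -k yet inflect differently (riezfek, fofovimhak), so the final letter is not what conditions the rule; the number of vowels is.
"vizuhar" has 3 vowels. The stems with 3 vowels (fovimhak → fofovimhak, kilvamaf → kikilvamaf, rudimef → rurudimef) repeat the first consonant+vowel as a prefix.
The other pattern: stems with 2 vowels insert -ez- after the first vowel.
So vizuhar → vivizuhar.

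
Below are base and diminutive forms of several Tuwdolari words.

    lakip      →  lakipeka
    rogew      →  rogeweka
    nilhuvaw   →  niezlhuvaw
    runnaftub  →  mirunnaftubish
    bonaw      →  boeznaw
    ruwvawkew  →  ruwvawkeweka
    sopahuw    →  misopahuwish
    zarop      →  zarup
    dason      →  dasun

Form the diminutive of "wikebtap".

sopahuw and bonaw both end in -w yet inflect differently (misopahuwish, boeznaw), so the final letter is not what conditions the rule; the last vowel is.
"wikebtap" has last vowel 'a'. The stems whose last vowel is 'a' (bonaw → boeznaw, nilhuvaw → niezlhuvaw) insert -ez- after the first vowel.
So wikebtap → wiezkebtap.

wiezkebtap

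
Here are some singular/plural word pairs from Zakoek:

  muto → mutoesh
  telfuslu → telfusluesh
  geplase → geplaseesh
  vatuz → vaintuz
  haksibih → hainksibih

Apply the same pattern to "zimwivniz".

ziinmwivniz

telfuslu and vatuz both have last vowel 'u' yet inflect differently (telfusluesh, vaintuz), so the last vowel is not what conditions the rule; whether the stem ends in a vowel or a consonant is.
"zimwivniz" ends in a consonant. The stems ending in a consonant (vatuz → vaintuz, haksibih → hainksibih) insert -in- after the first vowel.
So zimwivniz → ziinmwivniz.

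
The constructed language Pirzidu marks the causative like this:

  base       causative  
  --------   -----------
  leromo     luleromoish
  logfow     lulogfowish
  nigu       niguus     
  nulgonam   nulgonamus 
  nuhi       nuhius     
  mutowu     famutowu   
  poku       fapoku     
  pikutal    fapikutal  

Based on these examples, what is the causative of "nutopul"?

"nutopul" begins with n-. The stems beginning with n- (nigu → niguus, nulgonam → nulgonamus, nuhi → nuhius) add -us.
So nutopul → nutopulus.

nutopulus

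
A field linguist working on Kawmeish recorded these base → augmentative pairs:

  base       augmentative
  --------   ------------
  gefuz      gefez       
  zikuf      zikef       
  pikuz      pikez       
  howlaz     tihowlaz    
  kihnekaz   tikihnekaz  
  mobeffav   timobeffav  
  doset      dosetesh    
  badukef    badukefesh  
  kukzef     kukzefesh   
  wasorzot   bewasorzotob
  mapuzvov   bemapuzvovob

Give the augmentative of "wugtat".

gefuz and howlaz both end in -z yet inflect differently (gefez, tihowlaz), so the final letter is not what conditions the rule; the last vowel is.
"wugtat" has last vowel 'a'. The stems whose last vowel is 'a' (howlaz → tihowlaz, kihnekaz → tikihnekaz, mobeffav → timobeffav) add the prefix ti-.
The other patterns: stems whose last vowel is 'u' change the last vowel to 'e'; stems whose last vowel is 'e' add -esh; stems whose last vowel is 'o' add be- … -ob around the stem.
So wugtat → tiwugtat.

tiwugtat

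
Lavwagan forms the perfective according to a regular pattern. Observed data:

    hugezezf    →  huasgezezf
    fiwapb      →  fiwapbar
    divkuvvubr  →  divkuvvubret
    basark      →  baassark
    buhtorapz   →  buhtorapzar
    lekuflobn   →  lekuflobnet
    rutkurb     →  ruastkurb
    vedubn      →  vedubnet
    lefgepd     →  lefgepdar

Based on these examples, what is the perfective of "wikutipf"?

fiwapb and rutkurb both end in -b yet inflect differently (fiwapbar, ruastkurb), so the final letter is not what conditions the rule; the second-to-last letter is.
"wikutipf" has second-to-last letter 'p'. The stems whose second-to-last letter is 'p' (lefgepd → lefgepdar, fiwapb → fiwapbar, buhtorapz → buhtorapzar) add -ar.
The other patterns: stems whose second-to-last letter is 'b' add -et; stems whose second-to-last letter is 'r' or 'z' insert -as- after the first vowel.
So wikutipf → wikutipfar.

wikutipfar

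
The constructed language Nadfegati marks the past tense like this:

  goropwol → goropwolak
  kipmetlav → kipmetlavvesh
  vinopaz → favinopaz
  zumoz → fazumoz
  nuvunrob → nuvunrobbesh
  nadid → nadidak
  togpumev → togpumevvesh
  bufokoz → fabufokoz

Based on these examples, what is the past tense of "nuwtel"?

nuvunrob and bufokoz both have last vowel 'o' yet inflect differently (nuvunrobbesh, fabufokoz), so the last vowel is not what conditions the rule; the final letter is.
"nuwtel" ends in -l. The one such stem in the data (goropwol → goropwolak) adds -ak, so the same rule applies.
The other patterns: stems ending in -b or -v double the final consonant and add -esh; stems ending in -z add the prefix fa-.
So nuwtel → nuwtelak.

nuwtelak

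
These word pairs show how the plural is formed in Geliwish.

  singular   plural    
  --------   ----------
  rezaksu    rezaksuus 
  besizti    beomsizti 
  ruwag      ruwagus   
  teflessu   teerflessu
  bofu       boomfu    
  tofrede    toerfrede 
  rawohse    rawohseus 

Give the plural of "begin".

beomgin

"begin" begins with b-. The stems beginning with b- (bofu → boomfu, besizti → beomsizti) insert -om- after the first vowel.
So begin → beomgin.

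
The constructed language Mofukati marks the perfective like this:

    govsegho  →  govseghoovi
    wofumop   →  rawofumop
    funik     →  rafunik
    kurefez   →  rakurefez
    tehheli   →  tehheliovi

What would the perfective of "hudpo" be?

hudpoovi

govsegho and wofumop both have last vowel 'o' yet inflect differently (govseghoovi, rawofumop), so the last vowel is not what conditions the rule; whether the stem ends in a vowel or a consonant is.
"hudpo" ends in a vowel. The stems ending in a vowel (govsegho → govseghoovi, tehheli → tehheliovi) add -ovi.
So hudpo → hudpoovi.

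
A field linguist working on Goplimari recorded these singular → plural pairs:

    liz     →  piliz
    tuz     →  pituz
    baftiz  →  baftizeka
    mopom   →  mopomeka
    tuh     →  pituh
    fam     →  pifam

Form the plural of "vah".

baftiz and tuz both end in -z yet inflect differently (baftizeka, pituz), so the final letter is not what conditions the rule; the number of vowels is.
"vah" has 1 vowel. The stems with 1 vowel (tuz → pituz, liz → piliz, fam → pifam) add the prefix pi-.
So vah → pivah.

pivah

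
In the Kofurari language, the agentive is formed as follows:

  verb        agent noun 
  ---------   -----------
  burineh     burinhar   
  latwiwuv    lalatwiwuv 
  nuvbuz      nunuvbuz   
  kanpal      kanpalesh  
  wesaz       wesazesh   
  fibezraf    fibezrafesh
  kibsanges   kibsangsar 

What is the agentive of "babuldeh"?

babuldhar

wesaz and nuvbuz both end in -z yet inflect differently (wesazesh, nunuvbuz), so the final letter is not what conditions the rule; the last vowel is.
"babuldeh" has last vowel 'e'. The stems whose last vowel is 'e' (kibsanges → kibsangsar, burineh → burinhar) delete the last vowel and add -ar.
The other patterns: stems whose last vowel is 'a' add -esh; stems whose last vowel is 'u' repeat the first consonant+vowel as a prefix.
So babuldeh → babuldhar.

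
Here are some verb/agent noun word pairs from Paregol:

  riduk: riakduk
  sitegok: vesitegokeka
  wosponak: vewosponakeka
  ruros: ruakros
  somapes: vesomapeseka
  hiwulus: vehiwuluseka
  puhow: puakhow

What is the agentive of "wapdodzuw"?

vewapdodzuweka

sitegok and riduk both end in -k yet inflect differently (vesitegokeka, riakduk), so the final letter is not what conditions the rule; the number of vowels is.
"wapdodzuw" has 3 vowels. The stems with 3 vowels (sitegok → vesitegokeka, wosponak → vewosponakeka, somapes → vesomapeseka) add ve- … -eka around the stem.
So wapdodzuw → vewapdodzuweka.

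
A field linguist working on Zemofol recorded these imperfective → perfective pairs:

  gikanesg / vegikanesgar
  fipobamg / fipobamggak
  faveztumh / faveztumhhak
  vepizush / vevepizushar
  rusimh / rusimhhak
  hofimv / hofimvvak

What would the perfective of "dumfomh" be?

rusimh and vepizush both end in -h yet inflect differently (rusimhhak, vevepizushar), so the final letter is not what conditions the rule; the second-to-last letter is.
"dumfomh" has second-to-last letter 'm'. The stems whose second-to-last letter is 'm' (fipobamg → fipobamggak, hofimv → hofimvvak, rusimh → rusimhhak) double the final consonant and add -ak.
The other pattern: stems whose second-to-last letter is 's' add ve- … -ar around the stem.
So dumfomh → dumfomhhak.

dumfomhhak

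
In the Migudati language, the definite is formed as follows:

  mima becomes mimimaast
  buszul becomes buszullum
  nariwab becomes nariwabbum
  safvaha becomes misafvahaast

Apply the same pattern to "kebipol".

mima and nariwab both have last vowel 'a' yet inflect differently (mimimaast, nariwabbum), so the last vowel is not what conditions the rule; whether the stem ends in a vowel or a consonant is.
"kebipol" ends in a consonant. The stems ending in a consonant (nariwab → nariwabbum, buszul → buszullum) double the final consonant and add -um.
So kebipol → kebipollum.

kebipollum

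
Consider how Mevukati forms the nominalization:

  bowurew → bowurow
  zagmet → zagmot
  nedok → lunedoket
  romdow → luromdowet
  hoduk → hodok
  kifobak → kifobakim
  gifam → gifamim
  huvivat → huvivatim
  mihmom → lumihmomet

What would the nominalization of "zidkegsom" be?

luzidkegsomet

gifam and mihmom both end in -m yet inflect differently (gifamim, lumihmomet), so the final letter is not what conditions the rule; the last vowel is.
"zidkegsom" has last vowel 'o'. The stems whose last vowel is 'o' (romdow → luromdowet, mihmom → lumihmomet, nedok → lunedoket) add lu- … -et around the stem.
So zidkegsom → luzidkegsomet.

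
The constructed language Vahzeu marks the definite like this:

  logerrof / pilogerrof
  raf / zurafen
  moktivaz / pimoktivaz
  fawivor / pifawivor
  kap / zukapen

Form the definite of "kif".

raf and logerrof both end in -f yet inflect differently (zurafen, pilogerrof), so the final letter is not what conditions the rule; the number of vowels is.
"kif" has 1 vowel. The stems with 1 vowel (kap → zukapen, raf → zurafen) add zu- … -en around the stem.
The other pattern: stems with 3 vowels add the prefix pi-.
So kif → zukifen.

zukifen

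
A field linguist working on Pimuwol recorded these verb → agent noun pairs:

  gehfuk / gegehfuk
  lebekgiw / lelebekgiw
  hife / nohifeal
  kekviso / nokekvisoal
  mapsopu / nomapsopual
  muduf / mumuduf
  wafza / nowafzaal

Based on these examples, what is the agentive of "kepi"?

nokepial

muduf and mapsopu both have last vowel 'u' yet inflect differently (mumuduf, nomapsopual), so the last vowel is not what conditions the rule; whether the stem ends in a vowel or a consonant is.
"kepi" ends in a vowel. The stems ending in a vowel (wafza → nowafzaal, mapsopu → nomapsopual, hife → nohifeal) add no- … -al around the stem.
So kepi → nokepial.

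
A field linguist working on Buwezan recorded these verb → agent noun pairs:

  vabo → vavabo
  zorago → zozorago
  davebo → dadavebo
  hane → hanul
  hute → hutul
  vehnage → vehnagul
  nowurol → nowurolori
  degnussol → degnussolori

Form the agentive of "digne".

dignul

vabo and nowurol both have last vowel 'o' yet inflect differently (vavabo, nowurolori), so the last vowel is not what conditions the rule; the final letter is.
"digne" ends in -e. The stems ending in -e (hane → hanul, hute → hutul, vehnage → vehnagul) drop the final letter and add -ul.
So digne → dignul.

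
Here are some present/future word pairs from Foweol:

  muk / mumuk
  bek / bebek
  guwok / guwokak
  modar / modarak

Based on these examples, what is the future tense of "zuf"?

zuzuf

"zuf" has 1 vowel. The stems with 1 vowel (muk → mumuk, bek → bebek) repeat the first consonant+vowel as a prefix.
So zuf → zuzuf.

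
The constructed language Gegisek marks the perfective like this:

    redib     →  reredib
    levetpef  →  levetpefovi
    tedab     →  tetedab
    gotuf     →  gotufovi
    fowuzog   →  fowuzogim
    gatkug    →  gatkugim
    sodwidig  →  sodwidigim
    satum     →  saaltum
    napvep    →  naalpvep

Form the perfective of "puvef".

gatkug and gotuf both have last vowel 'u' yet inflect differently (gatkugim, gotufovi), so the last vowel is not what conditions the rule; the final letter is.
"puvef" ends in -f. The stems ending in -f (levetpef → levetpefovi, gotuf → gotufovi) add -ovi.
So puvef → puvefovi.

puvefovi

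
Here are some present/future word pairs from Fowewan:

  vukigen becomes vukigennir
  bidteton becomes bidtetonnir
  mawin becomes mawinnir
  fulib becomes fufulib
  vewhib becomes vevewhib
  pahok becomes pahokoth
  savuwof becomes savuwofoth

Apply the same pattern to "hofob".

hohofob

mawin and fulib both have last vowel 'i' yet inflect differently (mawinnir, fufulib), so the last vowel is not what conditions the rule; the final letter is.
"hofob" ends in -b. The stems ending in -b (fulib → fufulib, vewhib → vevewhib) repeat the first consonant+vowel as a prefix.
So hofob → hohofob.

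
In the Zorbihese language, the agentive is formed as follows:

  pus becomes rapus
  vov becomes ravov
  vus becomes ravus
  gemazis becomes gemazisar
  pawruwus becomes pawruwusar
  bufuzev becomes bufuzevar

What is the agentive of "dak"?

radak

pus and gemazis both end in -s yet inflect differently (rapus, gemazisar), so the final letter is not what conditions the rule; the number of vowels is.
"dak" has 1 vowel. The stems with 1 vowel (pus → rapus, vov → ravov, vus → ravus) add the prefix ra-.
So dak → radak.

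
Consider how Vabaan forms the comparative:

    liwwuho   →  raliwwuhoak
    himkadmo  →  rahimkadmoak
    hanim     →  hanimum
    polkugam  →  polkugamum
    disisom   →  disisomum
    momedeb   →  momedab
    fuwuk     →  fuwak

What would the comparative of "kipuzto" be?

rakipuztoak

liwwuho and disisom both have last vowel 'o' yet inflect differently (raliwwuhoak, disisomum), so the last vowel is not what conditions the rule; the final letter is.
"kipuzto" ends in -o. The stems ending in -o (liwwuho → raliwwuhoak, himkadmo → rahimkadmoak) add ra- … -ak around the stem.
So kipuzto → rakipuztoak.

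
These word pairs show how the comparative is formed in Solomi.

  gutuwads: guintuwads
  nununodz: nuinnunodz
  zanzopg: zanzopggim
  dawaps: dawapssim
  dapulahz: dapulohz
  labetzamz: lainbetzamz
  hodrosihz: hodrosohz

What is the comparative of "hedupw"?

dapulahz and nununodz both end in -z yet inflect differently (dapulohz, nuinnunodz), so the final letter is not what conditions the rule; the second-to-last letter is.
"hedupw" has second-to-last letter 'p'. The stems whose second-to-last letter is 'p' (zanzopg → zanzopggim, dawaps → dawapssim) double the final consonant and add -im.
The other patterns: stems whose second-to-last letter is 'h' change the last vowel to 'o'; stems whose second-to-last letter is 'd' or 'm' insert -in- after the first vowel.
So hedupw → hedupwwim.

hedupwwim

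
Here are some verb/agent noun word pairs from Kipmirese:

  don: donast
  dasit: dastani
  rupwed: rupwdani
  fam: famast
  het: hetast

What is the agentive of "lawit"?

"lawit" has 2 vowels. The stems with 2 vowels (dasit → dastani, rupwed → rupwdani) delete the last vowel and add -ani.
The other pattern: stems with 1 vowel add -ast.
So lawit → lawtani.

lawtani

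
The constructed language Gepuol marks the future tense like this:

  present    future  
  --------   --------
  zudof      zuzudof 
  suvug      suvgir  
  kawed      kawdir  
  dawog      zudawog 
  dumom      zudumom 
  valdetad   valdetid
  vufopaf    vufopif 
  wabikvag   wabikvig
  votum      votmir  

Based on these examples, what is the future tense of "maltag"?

maltig

dawog and wabikvag both end in -g yet inflect differently (zudawog, wabikvig), so the final letter is not what conditions the rule; the last vowel is.
"maltag" has last vowel 'a'. The stems whose last vowel is 'a' (wabikvag → wabikvig, valdetad → valdetid, vufopaf → vufopif) change the last vowel to 'i'.
The other patterns: stems whose last vowel is 'o' add the prefix zu-; stems whose last vowel is 'e' or 'u' delete the last vowel and add -ir.
So maltag → maltig.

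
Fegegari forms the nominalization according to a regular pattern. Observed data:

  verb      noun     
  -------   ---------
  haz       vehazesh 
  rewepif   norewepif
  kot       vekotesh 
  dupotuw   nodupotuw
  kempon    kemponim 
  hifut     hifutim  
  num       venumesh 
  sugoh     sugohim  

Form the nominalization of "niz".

kot and hifut both end in -t yet inflect differently (vekotesh, hifutim), so the final letter is not what conditions the rule; the number of vowels is.
"niz" has 1 vowel. The stems with 1 vowel (haz → vehazesh, num → venumesh, kot → vekotesh) add ve- … -esh around the stem.
The other patterns: stems with 2 vowels add -im; stems with 3 vowels add the prefix no-.
So niz → venizesh.

venizesh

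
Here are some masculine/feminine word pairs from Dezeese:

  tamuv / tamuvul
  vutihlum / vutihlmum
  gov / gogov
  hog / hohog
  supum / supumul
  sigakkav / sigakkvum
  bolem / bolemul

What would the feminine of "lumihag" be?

lumihgum

"lumihag" has 3 vowels. The stems with 3 vowels (sigakkav → sigakkvum, vutihlum → vutihlmum) delete the last vowel and add -um.
The other patterns: stems with 1 vowel repeat the first consonant+vowel as a prefix; stems with 2 vowels add -ul.
So lumihag → lumihgum.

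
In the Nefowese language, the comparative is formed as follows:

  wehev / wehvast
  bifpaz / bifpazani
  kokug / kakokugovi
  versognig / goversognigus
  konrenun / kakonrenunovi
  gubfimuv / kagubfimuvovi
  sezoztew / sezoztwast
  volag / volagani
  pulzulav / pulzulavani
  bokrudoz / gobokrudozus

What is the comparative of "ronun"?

karonunovi

wehev and pulzulav both end in -v yet inflect differently (wehvast, pulzulavani), so the final letter is not what conditions the rule; the last vowel is.
"ronun" has last vowel 'u'. The stems whose last vowel is 'u' (gubfimuv → kagubfimuvovi, kokug → kakokugovi, konrenun → kakonrenunovi) add ka- … -ovi around the stem.
So ronun → karonunovi.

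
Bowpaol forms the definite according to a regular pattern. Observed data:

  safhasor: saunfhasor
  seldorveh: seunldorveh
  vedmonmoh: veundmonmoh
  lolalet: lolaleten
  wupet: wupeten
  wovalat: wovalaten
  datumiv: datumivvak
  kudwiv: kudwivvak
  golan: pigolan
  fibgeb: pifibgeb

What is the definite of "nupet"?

"nupet" ends in -t. The stems ending in -t (lolalet → lolaleten, wupet → wupeten, wovalat → wovalaten) add -en.
So nupet → nupeten.

nupeten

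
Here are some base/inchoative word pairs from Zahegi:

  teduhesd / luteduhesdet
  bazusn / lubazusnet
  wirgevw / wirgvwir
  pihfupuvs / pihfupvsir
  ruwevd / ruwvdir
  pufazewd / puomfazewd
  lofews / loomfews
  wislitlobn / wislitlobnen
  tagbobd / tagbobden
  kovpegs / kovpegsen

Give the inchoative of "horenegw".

horenegwen

teduhesd and ruwevd both end in -d yet inflect differently (luteduhesdet, ruwvdir), so the final letter is not what conditions the rule; the second-to-last letter is.
"horenegw" has second-to-last letter 'g'. The one such stem in the data (kovpegs → kovpegsen) adds -en, so the same rule applies.
So horenegw → horenegwen.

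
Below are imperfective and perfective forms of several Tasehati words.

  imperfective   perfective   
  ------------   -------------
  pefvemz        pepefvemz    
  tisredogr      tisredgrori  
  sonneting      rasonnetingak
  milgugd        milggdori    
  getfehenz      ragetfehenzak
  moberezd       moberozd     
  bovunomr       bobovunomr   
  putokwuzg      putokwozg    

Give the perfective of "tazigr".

"tazigr" has second-to-last letter 'g'. The stems whose second-to-last letter is 'g' (milgugd → milggdori, tisredogr → tisredgrori) delete the last vowel and add -ori.
So tazigr → tazgrori.

tazgrori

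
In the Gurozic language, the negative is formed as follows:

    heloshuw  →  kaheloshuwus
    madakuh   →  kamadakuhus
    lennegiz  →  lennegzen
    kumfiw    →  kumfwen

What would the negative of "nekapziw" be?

heloshuw and kumfiw both end in -w yet inflect differently (kaheloshuwus, kumfwen), so the final letter is not what conditions the rule; the last vowel is.
"nekapziw" has last vowel 'i'. The stems whose last vowel is 'i' (lennegiz → lennegzen, kumfiw → kumfwen) delete the last vowel and add -en.
The other pattern: stems whose last vowel is 'u' add ka- … -us around the stem.
So nekapziw → nekapzwen.

nekapzwen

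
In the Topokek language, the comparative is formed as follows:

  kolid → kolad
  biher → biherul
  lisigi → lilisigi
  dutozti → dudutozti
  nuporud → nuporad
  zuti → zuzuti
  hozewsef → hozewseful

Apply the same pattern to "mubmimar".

kolid and dutozti both have last vowel 'i' yet inflect differently (kolad, dudutozti), so the last vowel is not what conditions the rule; the final letter is.
"mubmimar" ends in -r. The one such stem in the data (biher → biherul) adds -ul, so the same rule applies.
So mubmimar → mubmimarul.

mubmimarul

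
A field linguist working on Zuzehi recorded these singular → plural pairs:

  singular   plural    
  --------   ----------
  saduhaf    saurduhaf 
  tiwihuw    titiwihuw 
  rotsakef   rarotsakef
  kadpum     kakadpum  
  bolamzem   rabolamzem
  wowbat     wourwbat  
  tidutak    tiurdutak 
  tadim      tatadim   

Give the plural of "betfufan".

bolamzem and tadim both end in -m yet inflect differently (rabolamzem, tatadim), so the final letter is not what conditions the rule; the last vowel is.
"betfufan" has last vowel 'a'. The stems whose last vowel is 'a' (tidutak → tiurdutak, saduhaf → saurduhaf, wowbat → wourwbat) insert -ur- after the first vowel.
So betfufan → beurtfufan.

beurtfufan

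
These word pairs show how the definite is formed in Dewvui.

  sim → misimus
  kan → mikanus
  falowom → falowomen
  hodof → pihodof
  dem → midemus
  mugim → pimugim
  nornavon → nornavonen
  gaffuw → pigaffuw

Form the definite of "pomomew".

sim and mugim both end in -m yet inflect differently (misimus, pimugim), so the final letter is not what conditions the rule; the number of vowels is.
"pomomew" has 3 vowels. The stems with 3 vowels (nornavon → nornavonen, falowom → falowomen) add -en.
The other patterns: stems with 1 vowel add mi- … -us around the stem; stems with 2 vowels add the prefix pi-.
So pomomew → pomomewen.

pomomewen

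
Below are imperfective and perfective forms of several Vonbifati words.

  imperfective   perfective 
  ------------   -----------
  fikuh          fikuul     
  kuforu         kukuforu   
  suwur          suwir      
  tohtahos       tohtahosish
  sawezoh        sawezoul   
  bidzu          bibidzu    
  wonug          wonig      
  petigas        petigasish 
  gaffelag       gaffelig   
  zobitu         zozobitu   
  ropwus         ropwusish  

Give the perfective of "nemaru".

nenemaru

"nemaru" ends in -u. The stems ending in -u (kuforu → kukuforu, zobitu → zozobitu, bidzu → bibidzu) repeat the first consonant+vowel as a prefix.
So nemaru → nenemaru.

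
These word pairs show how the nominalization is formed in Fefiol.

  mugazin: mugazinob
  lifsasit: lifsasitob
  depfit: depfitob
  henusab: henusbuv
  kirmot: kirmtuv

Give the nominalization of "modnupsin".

lifsasit and kirmot both end in -t yet inflect differently (lifsasitob, kirmtuv), so the final letter is not what conditions the rule; the last vowel is.
"modnupsin" has last vowel 'i'. The stems whose last vowel is 'i' (mugazin → mugazinob, lifsasit → lifsasitob, depfit → depfitob) add -ob.
So modnupsin → modnupsinob.

modnupsinob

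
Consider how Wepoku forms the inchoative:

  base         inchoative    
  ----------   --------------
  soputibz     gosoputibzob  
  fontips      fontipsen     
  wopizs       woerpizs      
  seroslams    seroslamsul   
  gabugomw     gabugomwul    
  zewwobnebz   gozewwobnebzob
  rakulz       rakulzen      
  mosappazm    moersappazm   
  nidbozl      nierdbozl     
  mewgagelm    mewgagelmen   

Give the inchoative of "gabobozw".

"gabobozw" has second-to-last letter 'z'. The stems whose second-to-last letter is 'z' (wopizs → woerpizs, mosappazm → moersappazm, nidbozl → nierdbozl) insert -er- after the first vowel.
The other patterns: stems whose second-to-last letter is 'b' add go- … -ob around the stem; stems whose second-to-last letter is 'l' or 'p' add -en; stems whose second-to-last letter is 'm' add -ul.
So gabobozw → gaerbobozw.

gaerbobozw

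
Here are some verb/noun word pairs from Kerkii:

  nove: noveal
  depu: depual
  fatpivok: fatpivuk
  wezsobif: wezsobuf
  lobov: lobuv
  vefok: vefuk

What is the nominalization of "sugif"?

suguf

nove and lobov both have 2 vowels yet inflect differently (noveal, lobuv), so the number of vowels is not what conditions the rule; whether the stem ends in a vowel or a consonant is.
"sugif" ends in a consonant. The stems ending in a consonant (fatpivok → fatpivuk, wezsobif → wezsobuf, lobov → lobuv) change the last vowel to 'u'.
So sugif → suguf.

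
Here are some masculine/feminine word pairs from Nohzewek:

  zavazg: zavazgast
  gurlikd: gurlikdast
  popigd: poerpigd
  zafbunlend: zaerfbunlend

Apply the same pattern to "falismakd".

falismakdast

"falismakd" has second-to-last letter 'k'. The one such stem in the data (gurlikd → gurlikdast) adds -ast, so the same rule applies.
So falismakd → falismakdast.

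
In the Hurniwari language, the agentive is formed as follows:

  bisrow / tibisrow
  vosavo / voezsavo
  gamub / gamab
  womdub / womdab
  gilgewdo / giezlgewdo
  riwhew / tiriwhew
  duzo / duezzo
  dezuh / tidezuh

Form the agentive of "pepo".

peezpo

womdub and dezuh both have last vowel 'u' yet inflect differently (womdab, tidezuh), so the last vowel is not what conditions the rule; the final letter is.
"pepo" ends in -o. The stems ending in -o (duzo → duezzo, vosavo → voezsavo, gilgewdo → giezlgewdo) insert -ez- after the first vowel.
The other patterns: stems ending in -b change the last vowel to 'a'; stems ending in -h or -w add the prefix ti-.
So pepo → peezpo.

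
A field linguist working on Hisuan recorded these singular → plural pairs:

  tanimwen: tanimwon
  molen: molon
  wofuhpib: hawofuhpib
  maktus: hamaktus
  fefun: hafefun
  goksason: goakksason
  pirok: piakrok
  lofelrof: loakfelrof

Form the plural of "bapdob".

tanimwen and fefun both end in -n yet inflect differently (tanimwon, hafefun), so the final letter is not what conditions the rule; the last vowel is.
"bapdob" has last vowel 'o'. The stems whose last vowel is 'o' (goksason → goakksason, pirok → piakrok, lofelrof → loakfelrof) insert -ak- after the first vowel.
So bapdob → baakpdob.

baakpdob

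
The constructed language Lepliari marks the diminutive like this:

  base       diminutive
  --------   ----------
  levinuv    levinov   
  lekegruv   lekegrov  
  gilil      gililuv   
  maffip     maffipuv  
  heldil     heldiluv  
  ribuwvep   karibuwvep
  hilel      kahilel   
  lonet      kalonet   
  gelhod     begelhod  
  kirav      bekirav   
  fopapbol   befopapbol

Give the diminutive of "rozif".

rozifuv

"rozif" has last vowel 'i'. The stems whose last vowel is 'i' (gilil → gililuv, maffip → maffipuv, heldil → heldiluv) add -uv.
The other patterns: stems whose last vowel is 'u' change the last vowel to 'o'; stems whose last vowel is 'e' add the prefix ka-; stems whose last vowel is 'a' or 'o' add the prefix be-.
So rozif → rozifuv.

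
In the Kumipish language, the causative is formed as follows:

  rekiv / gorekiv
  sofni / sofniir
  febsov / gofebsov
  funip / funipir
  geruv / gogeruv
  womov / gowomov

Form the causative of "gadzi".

"gadzi" ends in -i. The one such stem in the data (sofni → sofniir) adds -ir, so the same rule applies.
The other pattern: stems ending in -v add the prefix go-.
So gadzi → gadziir.

gadziir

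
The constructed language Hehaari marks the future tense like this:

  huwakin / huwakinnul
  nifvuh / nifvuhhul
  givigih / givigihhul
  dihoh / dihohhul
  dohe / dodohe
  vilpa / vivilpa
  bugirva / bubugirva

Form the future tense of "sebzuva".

sesebzuva

"sebzuva" ends in a vowel. The stems ending in a vowel (vilpa → vivilpa, bugirva → bubugirva, dohe → dodohe) repeat the first consonant+vowel as a prefix.
So sebzuva → sesebzuva.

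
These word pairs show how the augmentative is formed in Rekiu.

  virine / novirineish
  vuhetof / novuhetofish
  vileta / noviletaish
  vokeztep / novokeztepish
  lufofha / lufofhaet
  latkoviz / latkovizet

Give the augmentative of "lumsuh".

vileta and lufofha both end in -a yet inflect differently (noviletaish, lufofhaet), so the final letter is not what conditions the rule; the first letter is.
"lumsuh" begins with l-. The stems beginning with l- (lufofha → lufofhaet, latkoviz → latkovizet) add -et.
The other pattern: stems beginning with v- add no- … -ish around the stem.
So lumsuh → lumsuhet.

lumsuhet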